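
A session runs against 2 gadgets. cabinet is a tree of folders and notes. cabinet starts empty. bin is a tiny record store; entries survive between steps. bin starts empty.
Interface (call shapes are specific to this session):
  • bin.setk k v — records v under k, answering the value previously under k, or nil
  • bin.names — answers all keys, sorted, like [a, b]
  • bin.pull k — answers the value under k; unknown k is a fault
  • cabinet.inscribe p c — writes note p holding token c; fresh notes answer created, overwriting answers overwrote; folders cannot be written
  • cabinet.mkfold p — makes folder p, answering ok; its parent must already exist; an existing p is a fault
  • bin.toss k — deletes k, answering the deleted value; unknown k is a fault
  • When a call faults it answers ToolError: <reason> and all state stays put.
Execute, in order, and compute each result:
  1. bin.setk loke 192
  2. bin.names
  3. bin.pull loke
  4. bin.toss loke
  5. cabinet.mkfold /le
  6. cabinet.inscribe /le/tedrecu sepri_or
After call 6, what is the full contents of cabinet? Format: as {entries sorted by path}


Invoking bin.setk on k='loke', v='192', and observe nil.
Using bin.names(), — result: [loke].
Now I run bin.pull on k='loke', — result: 192.
Invoking bin.toss on k='loke', → 192.
Using cabinet.mkfold on p='/le', yielding ok.
I try cabinet.inscribe on p='/le/tedrecu', c='sepri_or': created.

Answer: {le/, le/tedrecu=sepri_or}


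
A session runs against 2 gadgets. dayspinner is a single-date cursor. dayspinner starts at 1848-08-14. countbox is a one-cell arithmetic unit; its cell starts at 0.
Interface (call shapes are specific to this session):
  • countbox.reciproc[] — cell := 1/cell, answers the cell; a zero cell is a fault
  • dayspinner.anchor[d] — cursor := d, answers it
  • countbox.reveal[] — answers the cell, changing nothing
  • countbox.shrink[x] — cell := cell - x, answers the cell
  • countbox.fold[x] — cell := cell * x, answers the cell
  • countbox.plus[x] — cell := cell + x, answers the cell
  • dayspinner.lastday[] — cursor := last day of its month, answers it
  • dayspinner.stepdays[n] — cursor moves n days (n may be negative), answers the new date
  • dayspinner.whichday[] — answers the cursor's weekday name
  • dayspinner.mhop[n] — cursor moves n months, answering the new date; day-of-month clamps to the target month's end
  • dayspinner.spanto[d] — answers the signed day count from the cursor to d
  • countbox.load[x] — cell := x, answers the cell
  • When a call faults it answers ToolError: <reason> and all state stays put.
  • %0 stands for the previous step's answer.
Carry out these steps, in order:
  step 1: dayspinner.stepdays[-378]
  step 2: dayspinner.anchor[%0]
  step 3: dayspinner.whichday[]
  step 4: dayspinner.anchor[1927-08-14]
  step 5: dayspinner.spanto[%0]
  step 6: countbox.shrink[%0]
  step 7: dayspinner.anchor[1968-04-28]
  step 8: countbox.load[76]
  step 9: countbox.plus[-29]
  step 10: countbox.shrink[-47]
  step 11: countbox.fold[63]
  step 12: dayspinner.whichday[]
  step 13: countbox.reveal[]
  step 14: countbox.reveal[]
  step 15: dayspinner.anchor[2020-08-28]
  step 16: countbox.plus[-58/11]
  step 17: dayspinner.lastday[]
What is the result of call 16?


Answer: 65084/11

Derivation:
[in] dayspinner.stepdays -378
  1847-08-02
[in] dayspinner.anchor %0
  1847-08-02
[in] dayspinner.whichday
  Monday
[in] dayspinner.anchor 1927-08-14
  1927-08-14
[in] dayspinner.spanto %0
  0
[in] countbox.shrink %0
  0
[in] dayspinner.anchor 1968-04-28
  1968-04-28
[in] countbox.load 76
  76
[in] countbox.plus -29
  47
[in] countbox.shrink -47
  94
[in] countbox.fold 63
  5922
[in] dayspinner.whichday
  Sunday
[in] countbox.reveal
  5922
[in] countbox.reveal
  5922
[in] dayspinner.anchor 2020-08-28
  2020-08-28
[in] countbox.plus -58/11
  65084/11
[in] dayspinner.lastday
  2020-08-31


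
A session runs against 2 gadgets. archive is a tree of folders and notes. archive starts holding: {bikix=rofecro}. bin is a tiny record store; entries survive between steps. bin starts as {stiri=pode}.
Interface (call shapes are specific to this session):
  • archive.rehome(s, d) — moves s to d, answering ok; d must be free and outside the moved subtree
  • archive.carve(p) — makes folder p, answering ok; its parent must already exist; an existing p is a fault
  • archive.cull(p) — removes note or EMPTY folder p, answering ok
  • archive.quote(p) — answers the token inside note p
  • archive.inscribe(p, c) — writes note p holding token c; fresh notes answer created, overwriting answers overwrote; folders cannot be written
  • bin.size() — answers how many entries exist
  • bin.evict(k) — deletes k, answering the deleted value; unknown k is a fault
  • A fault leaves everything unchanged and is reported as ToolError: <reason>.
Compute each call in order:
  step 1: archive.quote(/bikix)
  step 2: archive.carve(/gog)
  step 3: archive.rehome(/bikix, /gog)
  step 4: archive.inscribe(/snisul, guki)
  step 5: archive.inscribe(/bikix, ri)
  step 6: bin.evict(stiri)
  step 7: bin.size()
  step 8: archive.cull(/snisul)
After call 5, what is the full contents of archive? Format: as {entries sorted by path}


Answer: {bikix=ri, gog/, snisul=guki}

Derivation:
CALL archive.quote[p: /bikix]
RET  rofecro
CALL archive.carve[p: /gog]
RET  ok
CALL archive.rehome[s: /bikix; d: /gog]
RET  ToolError: exists
CALL archive.inscribe[p: /snisul; c: guki]
RET  created
CALL archive.inscribe[p: /bikix; c: ri]
RET  overwrote
CALL bin.evict[k: stiri]
RET  pode
CALL bin.size[]
RET  0
CALL archive.cull[p: /snisul]
RET  ok


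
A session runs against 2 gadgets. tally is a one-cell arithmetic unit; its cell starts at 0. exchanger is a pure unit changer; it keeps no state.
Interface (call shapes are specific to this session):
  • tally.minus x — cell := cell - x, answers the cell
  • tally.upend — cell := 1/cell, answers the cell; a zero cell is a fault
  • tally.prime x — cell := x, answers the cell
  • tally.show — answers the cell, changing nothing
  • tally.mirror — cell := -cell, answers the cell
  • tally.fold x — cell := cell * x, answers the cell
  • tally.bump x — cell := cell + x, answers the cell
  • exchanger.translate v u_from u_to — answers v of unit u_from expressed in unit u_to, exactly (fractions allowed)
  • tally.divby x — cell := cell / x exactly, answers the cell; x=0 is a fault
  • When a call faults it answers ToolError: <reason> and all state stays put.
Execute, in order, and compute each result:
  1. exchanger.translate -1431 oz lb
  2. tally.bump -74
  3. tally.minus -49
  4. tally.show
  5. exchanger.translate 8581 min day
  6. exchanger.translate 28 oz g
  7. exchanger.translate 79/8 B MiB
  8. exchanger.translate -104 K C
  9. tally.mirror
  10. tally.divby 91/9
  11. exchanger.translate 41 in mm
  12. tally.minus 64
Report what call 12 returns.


Answer: -5599/91

Derivation:
→ exchanger.translate(v='-1431', u_from='oz', u_to='lb')
← -1431/16
→ tally.bump(x='-74')
← -74
→ tally.minus(x='-49')
← -25
→ tally.show()
← -25
→ exchanger.translate(v='8581', u_from='min', u_to='day')
← 8581/1440
→ exchanger.translate(v='28', u_from='oz', u_to='g')
← 317514659/400000
→ exchanger.translate(v='79/8', u_from='B', u_to='MiB')
← 79/8388608
→ exchanger.translate(v='-104', u_from='K', u_to='C')
← -7543/20
→ tally.mirror()
← 25
→ tally.divby(x='91/9')
← 225/91
→ exchanger.translate(v='41', u_from='in', u_to='mm')
← 5207/5
→ tally.minus(x='64')
← -5599/91


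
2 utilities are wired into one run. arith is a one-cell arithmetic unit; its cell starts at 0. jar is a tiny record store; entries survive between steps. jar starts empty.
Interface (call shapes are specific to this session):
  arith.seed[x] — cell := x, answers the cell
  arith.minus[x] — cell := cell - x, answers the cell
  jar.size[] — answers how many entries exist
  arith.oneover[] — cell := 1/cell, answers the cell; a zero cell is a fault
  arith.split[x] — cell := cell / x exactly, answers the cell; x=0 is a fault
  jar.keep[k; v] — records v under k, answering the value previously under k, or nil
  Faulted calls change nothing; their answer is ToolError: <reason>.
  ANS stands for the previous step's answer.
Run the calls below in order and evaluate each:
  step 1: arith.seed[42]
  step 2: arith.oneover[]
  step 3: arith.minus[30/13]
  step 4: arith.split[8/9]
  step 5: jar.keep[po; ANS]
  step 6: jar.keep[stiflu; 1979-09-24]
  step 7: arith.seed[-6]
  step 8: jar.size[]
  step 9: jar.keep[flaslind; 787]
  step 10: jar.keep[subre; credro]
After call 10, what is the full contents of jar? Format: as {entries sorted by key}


Act: arith.seed[x: 42]
Obs: 42
Act: arith.oneover[]
Obs: 1/42
Act: arith.minus[x: 30/13]
Obs: -1247/546
Act: arith.split[x: 8/9]
Obs: -3741/1456
Act: jar.keep[k: po; v: ANS]
Obs: nil
Act: jar.keep[k: stiflu; v: 1979-09-24]
Obs: nil
Act: arith.seed[x: -6]
Obs: -6
Act: jar.size[]
Obs: 2
Act: jar.keep[k: flaslind; v: 787]
Obs: nil
Act: jar.keep[k: subre; v: credro]
Obs: nil

Answer: {flaslind=787, po=-3741/1456, stiflu=1979-09-24, subre=credro}


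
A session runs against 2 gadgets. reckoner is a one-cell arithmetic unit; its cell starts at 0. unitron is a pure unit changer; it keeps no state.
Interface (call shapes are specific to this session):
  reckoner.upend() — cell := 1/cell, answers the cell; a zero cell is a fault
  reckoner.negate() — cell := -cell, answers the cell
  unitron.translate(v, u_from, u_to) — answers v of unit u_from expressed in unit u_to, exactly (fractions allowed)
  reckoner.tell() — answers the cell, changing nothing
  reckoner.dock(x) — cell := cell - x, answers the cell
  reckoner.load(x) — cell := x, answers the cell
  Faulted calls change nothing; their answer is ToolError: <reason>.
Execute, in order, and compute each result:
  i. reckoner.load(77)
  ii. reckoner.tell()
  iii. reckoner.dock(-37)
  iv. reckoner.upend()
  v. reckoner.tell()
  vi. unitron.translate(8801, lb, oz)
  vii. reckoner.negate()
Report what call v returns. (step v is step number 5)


Answer: 1/114

Derivation:
;; 1. load(x=77) : 77
;; 2. tell() : 77
;; 3. dock(x=-37) : 114
;; 4. upend() : 1/114
;; 5. tell() : 1/114
;; 6. translate(v=8801, u_from=lb, u_to=oz) : 140816
;; 7. negate() : -1/114


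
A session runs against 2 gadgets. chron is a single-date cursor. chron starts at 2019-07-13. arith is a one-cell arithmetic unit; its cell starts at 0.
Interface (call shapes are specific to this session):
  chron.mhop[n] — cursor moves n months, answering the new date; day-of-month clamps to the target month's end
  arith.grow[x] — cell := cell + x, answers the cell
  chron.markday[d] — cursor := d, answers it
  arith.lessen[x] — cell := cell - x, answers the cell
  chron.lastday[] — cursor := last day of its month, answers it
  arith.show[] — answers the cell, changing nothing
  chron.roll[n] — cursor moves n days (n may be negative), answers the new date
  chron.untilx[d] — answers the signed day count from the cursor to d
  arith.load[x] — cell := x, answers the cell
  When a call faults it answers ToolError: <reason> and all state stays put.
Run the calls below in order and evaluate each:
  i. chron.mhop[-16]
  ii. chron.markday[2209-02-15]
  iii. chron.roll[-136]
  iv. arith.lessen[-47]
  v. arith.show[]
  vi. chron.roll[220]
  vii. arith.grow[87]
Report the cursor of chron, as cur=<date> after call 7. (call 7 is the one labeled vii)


Answer: cur=2209-05-10

Derivation:
I call chron.mhop using n=-16, yielding 2018-03-13.
Then chron.markday using d=2209-02-15, and see 2209-02-15.
I run chron.roll using n=-136, which returns 2208-10-02.
Then arith.lessen using x=-47, — result: 47.
Calling arith.show(), which returns 47.
Using chron.roll using n=220, — result: 2209-05-10.
I try arith.grow using x=87, → 134.


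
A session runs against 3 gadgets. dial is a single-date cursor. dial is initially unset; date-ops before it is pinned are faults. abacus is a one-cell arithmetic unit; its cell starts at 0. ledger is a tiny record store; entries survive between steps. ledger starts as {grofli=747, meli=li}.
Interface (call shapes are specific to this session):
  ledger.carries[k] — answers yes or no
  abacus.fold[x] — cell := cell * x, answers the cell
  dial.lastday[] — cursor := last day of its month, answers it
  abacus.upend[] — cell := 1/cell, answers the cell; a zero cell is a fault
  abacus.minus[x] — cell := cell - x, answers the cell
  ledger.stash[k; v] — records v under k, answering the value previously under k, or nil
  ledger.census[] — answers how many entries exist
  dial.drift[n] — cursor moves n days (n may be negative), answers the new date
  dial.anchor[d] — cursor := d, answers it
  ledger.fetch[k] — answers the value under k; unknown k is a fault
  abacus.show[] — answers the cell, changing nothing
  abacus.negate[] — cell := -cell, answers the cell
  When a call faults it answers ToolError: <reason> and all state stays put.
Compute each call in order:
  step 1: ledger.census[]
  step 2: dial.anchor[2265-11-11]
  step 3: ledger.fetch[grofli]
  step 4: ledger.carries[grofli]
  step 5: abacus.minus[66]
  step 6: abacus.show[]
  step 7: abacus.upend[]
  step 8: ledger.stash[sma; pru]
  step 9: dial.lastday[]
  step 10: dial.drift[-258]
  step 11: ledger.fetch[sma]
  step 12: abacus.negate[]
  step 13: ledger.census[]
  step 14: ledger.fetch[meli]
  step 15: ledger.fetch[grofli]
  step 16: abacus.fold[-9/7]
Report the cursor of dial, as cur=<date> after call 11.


% 1. census() -> 2
% 2. anchor(d=2265-11-11) -> 2265-11-11
% 3. fetch(k=grofli) -> 747
% 4. carries(k=grofli) -> yes
% 5. minus(x=66) -> -66
% 6. show() -> -66
% 7. upend() -> -1/66
% 8. stash(k=sma, v=pru) -> nil
% 9. lastday() -> 2265-11-30
% 10. drift(n=-258) -> 2265-03-17
% 11. fetch(k=sma) -> pru
% 12. negate() -> 1/66
% 13. census() -> 3
% 14. fetch(k=meli) -> li
% 15. fetch(k=grofli) -> 747
% 16. fold(x=-9/7) -> -3/154

Answer: cur=2265-03-17


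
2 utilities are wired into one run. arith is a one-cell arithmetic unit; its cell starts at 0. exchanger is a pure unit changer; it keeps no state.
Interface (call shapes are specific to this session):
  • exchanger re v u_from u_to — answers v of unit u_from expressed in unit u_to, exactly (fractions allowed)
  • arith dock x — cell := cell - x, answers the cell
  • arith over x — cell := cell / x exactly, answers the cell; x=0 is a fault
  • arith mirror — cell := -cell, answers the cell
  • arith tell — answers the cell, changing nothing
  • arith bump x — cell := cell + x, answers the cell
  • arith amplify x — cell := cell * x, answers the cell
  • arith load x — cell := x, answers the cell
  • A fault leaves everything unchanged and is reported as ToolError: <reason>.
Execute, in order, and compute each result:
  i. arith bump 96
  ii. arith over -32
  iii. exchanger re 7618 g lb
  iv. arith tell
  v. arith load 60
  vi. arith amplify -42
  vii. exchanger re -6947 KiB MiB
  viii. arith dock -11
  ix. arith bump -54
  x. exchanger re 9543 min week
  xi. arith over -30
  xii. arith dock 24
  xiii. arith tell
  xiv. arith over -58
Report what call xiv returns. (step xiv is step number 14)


-- 1. arith bump(x: 96) => 96
-- 2. arith over(x: -32) => -3
-- 3. exchanger re(v: 7618, u_from: g, u_to: lb) => 761800000/45359237
-- 4. arith tell() => -3
-- 5. arith load(x: 60) => 60
-- 6. arith amplify(x: -42) => -2520
-- 7. exchanger re(v: -6947, u_from: KiB, u_to: MiB) => -6947/1024
-- 8. arith dock(x: -11) => -2509
-- 9. arith bump(x: -54) => -2563
-- 10. exchanger re(v: 9543, u_from: min, u_to: week) => 3181/3360
-- 11. arith over(x: -30) => 2563/30
-- 12. arith dock(x: 24) => 1843/30
-- 13. arith tell() => 1843/30
-- 14. arith over(x: -58) => -1843/1740

Answer: -1843/1740


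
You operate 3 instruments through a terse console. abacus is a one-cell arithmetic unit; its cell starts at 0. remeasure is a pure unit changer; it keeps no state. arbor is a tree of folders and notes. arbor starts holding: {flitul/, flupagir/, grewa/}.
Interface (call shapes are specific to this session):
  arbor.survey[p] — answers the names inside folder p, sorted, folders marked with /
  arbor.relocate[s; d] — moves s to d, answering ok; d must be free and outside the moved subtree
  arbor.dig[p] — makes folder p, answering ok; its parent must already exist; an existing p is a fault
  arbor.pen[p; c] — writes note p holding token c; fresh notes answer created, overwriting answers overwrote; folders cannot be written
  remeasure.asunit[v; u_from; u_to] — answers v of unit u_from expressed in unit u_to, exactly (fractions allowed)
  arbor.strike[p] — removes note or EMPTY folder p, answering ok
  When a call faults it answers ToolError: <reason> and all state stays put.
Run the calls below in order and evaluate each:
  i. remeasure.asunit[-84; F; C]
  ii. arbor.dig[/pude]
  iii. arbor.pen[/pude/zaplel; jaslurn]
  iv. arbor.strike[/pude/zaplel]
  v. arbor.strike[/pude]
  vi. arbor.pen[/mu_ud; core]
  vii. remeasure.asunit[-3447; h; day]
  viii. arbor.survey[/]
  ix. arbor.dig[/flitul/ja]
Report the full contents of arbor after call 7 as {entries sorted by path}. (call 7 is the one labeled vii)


-> remeasure.asunit(v=-84, u_from=F, u_to=C)
<- -580/9
-> arbor.dig(p=/pude)
<- ok
-> arbor.pen(p=/pude/zaplel, c=jaslurn)
<- created
-> arbor.strike(p=/pude/zaplel)
<- ok
-> arbor.strike(p=/pude)
<- ok
-> arbor.pen(p=/mu_ud, c=core)
<- created
-> remeasure.asunit(v=-3447, u_from=h, u_to=day)
<- -1149/8
-> arbor.survey(p=/)
<- [flitul/, flupagir/, grewa/, mu_ud]
-> arbor.dig(p=/flitul/ja)
<- ok

Answer: {flitul/, flupagir/, grewa/, mu_ud=core}


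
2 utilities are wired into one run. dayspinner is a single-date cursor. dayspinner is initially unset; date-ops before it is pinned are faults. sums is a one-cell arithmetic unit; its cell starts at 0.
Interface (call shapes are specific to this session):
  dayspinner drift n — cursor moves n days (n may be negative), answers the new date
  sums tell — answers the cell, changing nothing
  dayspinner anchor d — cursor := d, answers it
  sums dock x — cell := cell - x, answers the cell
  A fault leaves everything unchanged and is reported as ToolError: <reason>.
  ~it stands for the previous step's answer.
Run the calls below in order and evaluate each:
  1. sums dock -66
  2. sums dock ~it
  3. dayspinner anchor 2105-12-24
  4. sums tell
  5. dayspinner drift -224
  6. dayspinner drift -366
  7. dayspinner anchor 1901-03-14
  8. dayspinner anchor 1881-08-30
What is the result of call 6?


CALL sums dock[x: -66]
RET  66
CALL sums dock[x: ~it]
RET  0
CALL dayspinner anchor[d: 2105-12-24]
RET  2105-12-24
CALL sums tell[]
RET  0
CALL dayspinner drift[n: -224]
RET  2105-05-14
CALL dayspinner drift[n: -366]
RET  2104-05-13
CALL dayspinner anchor[d: 1901-03-14]
RET  1901-03-14
CALL dayspinner anchor[d: 1881-08-30]
RET  1881-08-30

Answer: 2104-05-13


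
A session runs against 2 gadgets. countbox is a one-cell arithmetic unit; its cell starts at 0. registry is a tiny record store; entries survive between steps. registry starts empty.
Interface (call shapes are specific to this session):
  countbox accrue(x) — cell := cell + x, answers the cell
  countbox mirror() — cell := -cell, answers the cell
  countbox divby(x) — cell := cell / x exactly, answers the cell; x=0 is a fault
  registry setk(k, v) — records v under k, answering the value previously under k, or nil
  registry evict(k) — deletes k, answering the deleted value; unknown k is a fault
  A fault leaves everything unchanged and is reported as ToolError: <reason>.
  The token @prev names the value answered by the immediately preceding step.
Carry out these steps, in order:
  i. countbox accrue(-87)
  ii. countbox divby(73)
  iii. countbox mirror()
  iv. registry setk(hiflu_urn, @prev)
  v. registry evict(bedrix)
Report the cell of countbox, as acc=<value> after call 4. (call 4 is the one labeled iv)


;; 1. countbox accrue(-87) -> -87
;; 2. countbox divby(73) -> -87/73
;; 3. countbox mirror() -> 87/73
;; 4. registry setk(hiflu_urn, @prev) -> nil
;; 5. registry evict(bedrix) -> ToolError: no such key bedrix

Answer: acc=87/73


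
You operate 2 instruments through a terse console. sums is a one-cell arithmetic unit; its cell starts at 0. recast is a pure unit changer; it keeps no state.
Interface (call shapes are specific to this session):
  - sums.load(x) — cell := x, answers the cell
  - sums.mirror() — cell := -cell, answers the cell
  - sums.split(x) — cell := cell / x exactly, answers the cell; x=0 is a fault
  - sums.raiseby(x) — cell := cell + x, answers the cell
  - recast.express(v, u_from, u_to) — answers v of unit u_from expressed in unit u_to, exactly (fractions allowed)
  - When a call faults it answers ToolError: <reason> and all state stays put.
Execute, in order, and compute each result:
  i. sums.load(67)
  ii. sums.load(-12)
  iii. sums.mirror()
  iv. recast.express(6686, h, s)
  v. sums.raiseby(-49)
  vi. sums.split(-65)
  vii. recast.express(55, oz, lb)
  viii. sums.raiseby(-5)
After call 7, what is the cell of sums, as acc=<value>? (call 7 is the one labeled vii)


# 1. sums.load(x='67') -> 67
# 2. sums.load(x='-12') -> -12
# 3. sums.mirror() -> 12
# 4. recast.express(v='6686', u_from='h', u_to='s') -> 24069600
# 5. sums.raiseby(x='-49') -> -37
# 6. sums.split(x='-65') -> 37/65
# 7. recast.express(v='55', u_from='oz', u_to='lb') -> 55/16
# 8. sums.raiseby(x='-5') -> -288/65

Answer: acc=37/65


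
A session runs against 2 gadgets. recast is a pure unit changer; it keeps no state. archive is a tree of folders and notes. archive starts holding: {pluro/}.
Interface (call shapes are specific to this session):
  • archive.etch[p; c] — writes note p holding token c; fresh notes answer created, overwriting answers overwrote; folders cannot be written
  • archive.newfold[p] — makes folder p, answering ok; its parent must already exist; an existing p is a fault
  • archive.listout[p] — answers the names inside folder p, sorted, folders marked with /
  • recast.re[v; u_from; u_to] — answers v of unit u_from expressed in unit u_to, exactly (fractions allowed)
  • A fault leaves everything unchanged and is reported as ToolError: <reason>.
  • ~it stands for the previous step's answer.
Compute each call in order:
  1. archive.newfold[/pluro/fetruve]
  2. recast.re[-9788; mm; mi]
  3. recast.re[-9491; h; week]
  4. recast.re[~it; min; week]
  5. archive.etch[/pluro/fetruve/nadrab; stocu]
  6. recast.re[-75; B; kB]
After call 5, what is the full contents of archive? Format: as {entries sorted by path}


Answer: {pluro/, pluro/fetruve/, pluro/fetruve/nadrab=stocu}

Derivation:
! 1. archive.newfold(p: /pluro/fetruve) == ok
! 2. recast.re(v: -9788, u_from: mm, u_to: mi) == -2447/402336
! 3. recast.re(v: -9491, u_from: h, u_to: week) == -9491/168
! 4. recast.re(v: ~it, u_from: min, u_to: week) == -9491/1693440
! 5. archive.etch(p: /pluro/fetruve/nadrab, c: stocu) == created
! 6. recast.re(v: -75, u_from: B, u_to: kB) == -3/40


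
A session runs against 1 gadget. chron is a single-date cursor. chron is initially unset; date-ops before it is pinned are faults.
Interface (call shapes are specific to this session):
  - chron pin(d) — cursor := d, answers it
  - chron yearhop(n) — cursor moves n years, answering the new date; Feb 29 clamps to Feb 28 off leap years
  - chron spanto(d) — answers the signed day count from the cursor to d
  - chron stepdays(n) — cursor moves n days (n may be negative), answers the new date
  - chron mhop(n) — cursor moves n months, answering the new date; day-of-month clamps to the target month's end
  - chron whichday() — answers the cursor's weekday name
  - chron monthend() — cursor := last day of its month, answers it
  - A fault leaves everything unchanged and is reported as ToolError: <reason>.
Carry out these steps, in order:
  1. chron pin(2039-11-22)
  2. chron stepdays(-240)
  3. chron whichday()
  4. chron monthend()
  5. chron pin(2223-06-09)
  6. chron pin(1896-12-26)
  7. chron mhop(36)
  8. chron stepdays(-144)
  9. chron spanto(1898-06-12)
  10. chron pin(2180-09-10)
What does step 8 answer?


Answer: 1899-08-04

Derivation:
% chron pin 2039-11-22
  2039-11-22
% chron stepdays -240
  2039-03-27
% chron whichday
  Sunday
% chron monthend
  2039-03-31
% chron pin 2223-06-09
  2223-06-09
% chron pin 1896-12-26
  1896-12-26
% chron mhop 36
  1899-12-26
% chron stepdays -144
  1899-08-04
% chron spanto 1898-06-12
  -418
% chron pin 2180-09-10
  2180-09-10


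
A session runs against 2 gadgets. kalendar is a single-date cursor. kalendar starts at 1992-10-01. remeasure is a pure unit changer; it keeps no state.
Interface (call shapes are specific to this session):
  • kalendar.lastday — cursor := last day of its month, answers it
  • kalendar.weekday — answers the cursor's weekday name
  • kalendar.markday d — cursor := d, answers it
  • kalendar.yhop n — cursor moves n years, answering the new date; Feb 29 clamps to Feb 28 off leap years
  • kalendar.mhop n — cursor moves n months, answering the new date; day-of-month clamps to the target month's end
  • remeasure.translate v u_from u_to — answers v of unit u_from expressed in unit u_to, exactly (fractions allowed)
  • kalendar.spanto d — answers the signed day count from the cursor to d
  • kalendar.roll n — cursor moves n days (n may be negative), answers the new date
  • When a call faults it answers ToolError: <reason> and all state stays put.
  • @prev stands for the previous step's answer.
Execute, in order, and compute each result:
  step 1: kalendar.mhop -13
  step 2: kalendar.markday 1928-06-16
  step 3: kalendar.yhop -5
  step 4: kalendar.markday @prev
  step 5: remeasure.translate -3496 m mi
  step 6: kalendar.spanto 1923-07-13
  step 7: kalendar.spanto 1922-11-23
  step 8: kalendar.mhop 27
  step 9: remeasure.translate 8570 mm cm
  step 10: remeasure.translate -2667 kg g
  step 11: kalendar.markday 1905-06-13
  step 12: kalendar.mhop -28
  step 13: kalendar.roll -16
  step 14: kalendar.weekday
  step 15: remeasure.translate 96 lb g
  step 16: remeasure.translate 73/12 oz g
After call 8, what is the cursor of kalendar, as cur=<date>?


Answer: cur=1925-09-16

Derivation:
Invoking kalendar.mhop with -13, and see 1991-09-01.
I call kalendar.markday with 1928-06-16: 1928-06-16.
Invoking kalendar.yhop with -5, — result: 1923-06-16.
I use kalendar.markday with @prev, giving 1923-06-16.
I use remeasure.translate with -3496, m, mi, and observe -54625/25146.
Invoking kalendar.spanto with 1923-07-13, — result: 27.
Invoking kalendar.spanto with 1922-11-23, yielding -205.
Calling kalendar.mhop with 27, which returns 1925-09-16.
I use remeasure.translate with 8570, mm, cm, giving 857.
Invoking remeasure.translate with -2667, kg, g, → -2667000.
I invoke kalendar.markday with 1905-06-13, and see 1905-06-13.
Now I run kalendar.mhop with -28, which returns 1903-02-13.
Invoking kalendar.roll with -16, and get 1903-01-28.
I try kalendar.weekday, which returns Wednesday.
I invoke remeasure.translate with 96, lb, g: 136077711/3125.
Calling remeasure.translate with 73/12, oz, g, and observe 3311224301/19200000.


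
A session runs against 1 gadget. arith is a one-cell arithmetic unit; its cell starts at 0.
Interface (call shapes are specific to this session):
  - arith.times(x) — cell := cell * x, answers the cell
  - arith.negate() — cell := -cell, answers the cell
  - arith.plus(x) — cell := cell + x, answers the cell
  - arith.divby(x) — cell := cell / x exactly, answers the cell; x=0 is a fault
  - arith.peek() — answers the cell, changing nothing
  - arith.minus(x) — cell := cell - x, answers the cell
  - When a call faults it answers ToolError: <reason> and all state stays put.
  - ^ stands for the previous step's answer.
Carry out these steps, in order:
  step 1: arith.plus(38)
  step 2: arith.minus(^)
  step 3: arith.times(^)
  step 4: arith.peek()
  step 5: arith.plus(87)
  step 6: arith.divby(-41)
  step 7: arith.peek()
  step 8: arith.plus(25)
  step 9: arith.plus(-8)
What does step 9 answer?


Answer: 610/41

Derivation:
> arith.plus x=38
  38
> arith.minus x=^
  0
> arith.times x=^
  0
> arith.peek
  0
> arith.plus x=87
  87
> arith.divby x=-41
  -87/41
> arith.peek
  -87/41
> arith.plus x=25
  938/41
> arith.plus x=-8
  610/41


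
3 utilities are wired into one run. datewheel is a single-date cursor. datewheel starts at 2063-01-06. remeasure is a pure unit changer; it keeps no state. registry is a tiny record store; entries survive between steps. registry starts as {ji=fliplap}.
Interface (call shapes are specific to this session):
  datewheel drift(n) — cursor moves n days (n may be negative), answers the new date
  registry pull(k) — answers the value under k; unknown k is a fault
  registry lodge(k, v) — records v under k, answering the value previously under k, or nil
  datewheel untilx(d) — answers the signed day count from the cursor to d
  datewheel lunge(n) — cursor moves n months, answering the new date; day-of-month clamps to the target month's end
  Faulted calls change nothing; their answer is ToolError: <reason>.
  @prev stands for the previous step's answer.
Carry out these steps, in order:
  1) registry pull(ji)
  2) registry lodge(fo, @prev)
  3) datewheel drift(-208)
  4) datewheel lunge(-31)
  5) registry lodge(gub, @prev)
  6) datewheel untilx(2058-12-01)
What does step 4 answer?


Answer: 2059-11-12

Derivation:
Step: registry pull[k=ji]
Result: fliplap
Step: registry lodge[k=fo; v=@prev]
Result: nil
Step: datewheel drift[n=-208]
Result: 2062-06-12
Step: datewheel lunge[n=-31]
Result: 2059-11-12
Step: registry lodge[k=gub; v=@prev]
Result: nil
Step: datewheel untilx[d=2058-12-01]
Result: -346


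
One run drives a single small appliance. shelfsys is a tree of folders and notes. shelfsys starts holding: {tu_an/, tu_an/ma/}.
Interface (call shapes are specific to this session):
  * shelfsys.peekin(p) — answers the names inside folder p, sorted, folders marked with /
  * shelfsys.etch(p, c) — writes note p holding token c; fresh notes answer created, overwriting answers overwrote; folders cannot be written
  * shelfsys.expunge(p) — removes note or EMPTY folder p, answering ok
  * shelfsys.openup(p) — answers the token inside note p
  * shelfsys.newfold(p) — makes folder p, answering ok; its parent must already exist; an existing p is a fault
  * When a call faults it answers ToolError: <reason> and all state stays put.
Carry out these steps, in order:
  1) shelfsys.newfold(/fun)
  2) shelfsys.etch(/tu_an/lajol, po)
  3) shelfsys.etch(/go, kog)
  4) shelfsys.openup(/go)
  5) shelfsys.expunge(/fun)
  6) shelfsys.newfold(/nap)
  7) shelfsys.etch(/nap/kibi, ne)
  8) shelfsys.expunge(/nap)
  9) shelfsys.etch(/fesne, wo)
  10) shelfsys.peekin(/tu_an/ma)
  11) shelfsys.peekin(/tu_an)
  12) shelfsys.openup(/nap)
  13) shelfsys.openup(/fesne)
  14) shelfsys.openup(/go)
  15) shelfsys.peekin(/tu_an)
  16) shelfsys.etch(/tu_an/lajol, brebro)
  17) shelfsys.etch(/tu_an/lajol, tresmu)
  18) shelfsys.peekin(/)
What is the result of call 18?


Step: shelfsys.newfold[p: /fun]
Result: ok
Step: shelfsys.etch[p: /tu_an/lajol; c: po]
Result: created
Step: shelfsys.etch[p: /go; c: kog]
Result: created
Step: shelfsys.openup[p: /go]
Result: kog
Step: shelfsys.expunge[p: /fun]
Result: ok
Step: shelfsys.newfold[p: /nap]
Result: ok
Step: shelfsys.etch[p: /nap/kibi; c: ne]
Result: created
Step: shelfsys.expunge[p: /nap]
Result: ToolError: not empty
Step: shelfsys.etch[p: /fesne; c: wo]
Result: created
Step: shelfsys.peekin[p: /tu_an/ma]
Result: []
Step: shelfsys.peekin[p: /tu_an]
Result: [lajol, ma/]
Step: shelfsys.openup[p: /nap]
Result: ToolError: is a directory
Step: shelfsys.openup[p: /fesne]
Result: wo
Step: shelfsys.openup[p: /go]
Result: kog
Step: shelfsys.peekin[p: /tu_an]
Result: [lajol, ma/]
Step: shelfsys.etch[p: /tu_an/lajol; c: brebro]
Result: overwrote
Step: shelfsys.etch[p: /tu_an/lajol; c: tresmu]
Result: overwrote
Step: shelfsys.peekin[p: /]
Result: [fesne, go, nap/, tu_an/]

Answer: [fesne, go, nap/, tu_an/]


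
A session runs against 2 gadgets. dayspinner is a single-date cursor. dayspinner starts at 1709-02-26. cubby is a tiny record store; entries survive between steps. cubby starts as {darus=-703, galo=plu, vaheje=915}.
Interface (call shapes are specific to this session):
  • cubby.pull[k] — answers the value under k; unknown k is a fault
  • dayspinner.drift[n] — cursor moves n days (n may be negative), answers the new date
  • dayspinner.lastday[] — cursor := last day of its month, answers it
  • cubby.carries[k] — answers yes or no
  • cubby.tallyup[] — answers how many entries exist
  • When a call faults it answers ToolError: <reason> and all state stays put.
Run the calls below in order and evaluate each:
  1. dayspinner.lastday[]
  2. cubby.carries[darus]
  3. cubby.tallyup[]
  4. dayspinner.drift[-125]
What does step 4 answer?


> lastday
  1709-02-28
> carries k=darus
  yes
> tallyup
  3
> drift n=-125
  1708-10-26

Answer: 1708-10-26


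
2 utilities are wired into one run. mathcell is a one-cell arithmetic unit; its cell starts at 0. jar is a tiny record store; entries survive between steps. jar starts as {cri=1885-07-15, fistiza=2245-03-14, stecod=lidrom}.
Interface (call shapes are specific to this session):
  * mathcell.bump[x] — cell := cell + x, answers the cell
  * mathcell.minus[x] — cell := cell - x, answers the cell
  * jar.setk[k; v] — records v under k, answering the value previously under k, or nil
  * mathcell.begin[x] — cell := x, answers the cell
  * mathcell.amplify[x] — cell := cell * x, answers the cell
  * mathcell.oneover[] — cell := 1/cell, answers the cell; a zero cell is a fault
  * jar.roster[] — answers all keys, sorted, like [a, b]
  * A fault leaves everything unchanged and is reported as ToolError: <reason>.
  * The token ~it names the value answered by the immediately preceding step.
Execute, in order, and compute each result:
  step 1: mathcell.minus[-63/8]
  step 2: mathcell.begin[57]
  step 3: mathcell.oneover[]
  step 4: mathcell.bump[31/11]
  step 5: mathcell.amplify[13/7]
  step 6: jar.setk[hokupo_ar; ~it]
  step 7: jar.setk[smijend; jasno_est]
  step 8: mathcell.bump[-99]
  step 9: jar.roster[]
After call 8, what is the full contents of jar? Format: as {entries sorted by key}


Answer: {cri=1885-07-15, fistiza=2245-03-14, hokupo_ar=3302/627, smijend=jasno_est, stecod=lidrom}

Derivation:
CALL mathcell.minus[-63/8]
RET  63/8
CALL mathcell.begin[57]
RET  57
CALL mathcell.oneover[]
RET  1/57
CALL mathcell.bump[31/11]
RET  1778/627
CALL mathcell.amplify[13/7]
RET  3302/627
CALL jar.setk[hokupo_ar; ~it]
RET  nil
CALL jar.setk[smijend; jasno_est]
RET  nil
CALL mathcell.bump[-99]
RET  -58771/627
CALL jar.roster[]
RET  [cri, fistiza, hokupo_ar, smijend, stecod]


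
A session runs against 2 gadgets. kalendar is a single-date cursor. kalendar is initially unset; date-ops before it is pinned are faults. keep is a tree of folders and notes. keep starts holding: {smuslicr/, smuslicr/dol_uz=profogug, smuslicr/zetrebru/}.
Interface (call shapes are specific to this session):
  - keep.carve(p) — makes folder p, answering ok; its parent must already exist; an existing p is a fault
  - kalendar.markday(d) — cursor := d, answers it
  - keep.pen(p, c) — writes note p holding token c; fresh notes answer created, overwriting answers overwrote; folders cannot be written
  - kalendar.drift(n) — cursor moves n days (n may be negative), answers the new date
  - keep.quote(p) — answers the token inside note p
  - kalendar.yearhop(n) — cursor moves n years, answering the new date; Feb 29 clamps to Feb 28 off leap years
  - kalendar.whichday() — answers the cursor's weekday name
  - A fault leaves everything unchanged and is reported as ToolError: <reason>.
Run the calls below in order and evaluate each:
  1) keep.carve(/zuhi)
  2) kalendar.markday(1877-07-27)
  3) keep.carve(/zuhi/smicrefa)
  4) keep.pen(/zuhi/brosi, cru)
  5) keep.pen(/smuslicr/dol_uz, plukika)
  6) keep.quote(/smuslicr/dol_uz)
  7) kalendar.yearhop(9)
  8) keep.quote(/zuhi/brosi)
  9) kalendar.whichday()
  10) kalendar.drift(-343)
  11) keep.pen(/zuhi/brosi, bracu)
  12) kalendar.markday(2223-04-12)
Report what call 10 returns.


Answer: 1885-08-18

Derivation:
-- 1. keep.carve(/zuhi) ~> ok
-- 2. kalendar.markday(1877-07-27) ~> 1877-07-27
-- 3. keep.carve(/zuhi/smicrefa) ~> ok
-- 4. keep.pen(/zuhi/brosi, cru) ~> created
-- 5. keep.pen(/smuslicr/dol_uz, plukika) ~> overwrote
-- 6. keep.quote(/smuslicr/dol_uz) ~> plukika
-- 7. kalendar.yearhop(9) ~> 1886-07-27
-- 8. keep.quote(/zuhi/brosi) ~> cru
-- 9. kalendar.whichday() ~> Tuesday
-- 10. kalendar.drift(-343) ~> 1885-08-18
-- 11. keep.pen(/zuhi/brosi, bracu) ~> overwrote
-- 12. kalendar.markday(2223-04-12) ~> 2223-04-12


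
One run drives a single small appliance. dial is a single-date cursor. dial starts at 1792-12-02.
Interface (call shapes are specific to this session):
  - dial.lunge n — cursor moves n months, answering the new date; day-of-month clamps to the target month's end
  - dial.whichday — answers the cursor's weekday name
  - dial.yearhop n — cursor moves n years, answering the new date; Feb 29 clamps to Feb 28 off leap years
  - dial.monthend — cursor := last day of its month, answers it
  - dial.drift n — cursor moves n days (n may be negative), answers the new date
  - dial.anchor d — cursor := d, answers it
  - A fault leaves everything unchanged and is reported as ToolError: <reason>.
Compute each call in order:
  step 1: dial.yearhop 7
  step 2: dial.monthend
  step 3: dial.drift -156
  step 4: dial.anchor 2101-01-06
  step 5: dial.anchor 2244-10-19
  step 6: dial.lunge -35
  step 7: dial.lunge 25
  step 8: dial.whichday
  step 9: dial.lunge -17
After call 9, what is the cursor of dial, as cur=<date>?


Answer: cur=2242-07-19

Derivation:
-- yearhop(n: 7) ~> 1799-12-02
-- monthend() ~> 1799-12-31
-- drift(n: -156) ~> 1799-07-28
-- anchor(d: 2101-01-06) ~> 2101-01-06
-- anchor(d: 2244-10-19) ~> 2244-10-19
-- lunge(n: -35) ~> 2241-11-19
-- lunge(n: 25) ~> 2243-12-19
-- whichday() ~> Tuesday
-- lunge(n: -17) ~> 2242-07-19


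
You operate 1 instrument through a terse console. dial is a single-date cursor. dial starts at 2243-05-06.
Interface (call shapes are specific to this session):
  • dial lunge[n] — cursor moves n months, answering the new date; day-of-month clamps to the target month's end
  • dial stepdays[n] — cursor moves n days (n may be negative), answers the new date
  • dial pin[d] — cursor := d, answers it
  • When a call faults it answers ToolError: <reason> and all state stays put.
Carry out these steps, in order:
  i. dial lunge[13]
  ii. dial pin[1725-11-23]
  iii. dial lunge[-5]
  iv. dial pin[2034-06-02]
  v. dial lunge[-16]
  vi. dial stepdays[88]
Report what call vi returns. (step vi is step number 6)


Next I call dial lunge on n: 13: 2244-06-06.
I call dial pin on d: 1725-11-23, giving 1725-11-23.
Then dial lunge on n: -5, and get 1725-06-23.
I call dial pin on d: 2034-06-02, and get 2034-06-02.
I call dial lunge on n: -16, and see 2033-02-02.
Next I call dial stepdays on n: 88, and observe 2033-05-01.

Answer: 2033-05-01


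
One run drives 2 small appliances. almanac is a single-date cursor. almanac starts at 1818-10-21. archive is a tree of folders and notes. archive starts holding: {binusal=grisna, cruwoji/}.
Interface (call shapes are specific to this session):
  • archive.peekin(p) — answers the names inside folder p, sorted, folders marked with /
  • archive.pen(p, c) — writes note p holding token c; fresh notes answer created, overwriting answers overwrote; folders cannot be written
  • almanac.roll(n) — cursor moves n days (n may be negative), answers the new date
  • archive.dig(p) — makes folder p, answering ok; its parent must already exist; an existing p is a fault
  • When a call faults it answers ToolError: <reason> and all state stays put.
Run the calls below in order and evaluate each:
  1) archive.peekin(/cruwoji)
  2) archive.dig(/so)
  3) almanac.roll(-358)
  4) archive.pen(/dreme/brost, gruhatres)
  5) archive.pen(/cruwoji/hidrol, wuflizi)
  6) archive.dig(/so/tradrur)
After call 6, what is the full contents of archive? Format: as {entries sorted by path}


Answer: {binusal=grisna, cruwoji/, cruwoji/hidrol=wuflizi, so/, so/tradrur/}

Derivation:
Step: archive.peekin[p→/cruwoji]
Result: []
Step: archive.dig[p→/so]
Result: ok
Step: almanac.roll[n→-358]
Result: 1817-10-28
Step: archive.pen[p→/dreme/brost; c→gruhatres]
Result: ToolError: no parent
Step: archive.pen[p→/cruwoji/hidrol; c→wuflizi]
Result: created
Step: archive.dig[p→/so/tradrur]
Result: ok
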